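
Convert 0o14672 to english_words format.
Convert 0o14672 (octal) → 1×4096 + 4×512 + 6×64 + 7×8 + 2 = 6586 (decimal)
Convert 6586 (decimal) → 6586 = 6×1000 + 5×100 + 86 → six thousand five hundred eighty-six (English words)
six thousand five hundred eighty-six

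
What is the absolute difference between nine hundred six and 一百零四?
Convert nine hundred six (English words) → 9×100 + 6 = 906 (decimal)
Convert 一百零四 (Chinese numeral) → 1×100 + 4 = 104 (decimal)
Compute |906 - 104| = 802
802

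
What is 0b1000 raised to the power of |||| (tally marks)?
Convert 0b1000 (binary) → 8 (decimal)
Convert |||| (tally marks) → 4 (decimal)
Compute 8 ^ 4 = 4096
4096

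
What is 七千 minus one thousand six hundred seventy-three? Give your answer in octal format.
Convert 七千 (Chinese numeral) → 7×1000 = 7000 (decimal)
Convert one thousand six hundred seventy-three (English words) → 1×1000 + 6×100 + 73 = 1673 (decimal)
Compute 7000 - 1673 = 5327
Convert 5327 (decimal) → 5327 = 1×4096 + 2×512 + 3×64 + 1×8 + 7 → 0o12317 (octal)
0o12317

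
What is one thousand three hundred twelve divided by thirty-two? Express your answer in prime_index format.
Convert one thousand three hundred twelve (English words) → 1×1000 + 3×100 + 12 = 1312 (decimal)
Convert thirty-two (English words) → 32 (decimal)
Compute 1312 ÷ 32 = 41
Convert 41 (decimal) → the 13th prime (prime index)
the 13th prime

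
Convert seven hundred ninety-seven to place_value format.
Convert seven hundred ninety-seven (English words) → 7×100 + 97 = 797 (decimal)
Convert 797 (decimal) → 797 = 7×100 + 9×10 + 7 → 7 hundreds, 9 tens, 7 ones (place-value notation)
7 hundreds, 9 tens, 7 ones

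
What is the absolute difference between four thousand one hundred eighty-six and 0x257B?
Convert four thousand one hundred eighty-six (English words) → 4×1000 + 1×100 + 86 = 4186 (decimal)
Convert 0x257B (hexadecimal) → 2×4096 + 5×256 + 7×16 + 11 = 9595 (decimal)
Compute |4186 - 9595| = 5409
5409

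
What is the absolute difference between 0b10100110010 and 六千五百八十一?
Convert 0b10100110010 (binary) → 1024 + 256 + 32 + 16 + 2 = 1330 (decimal)
Convert 六千五百八十一 (Chinese numeral) → 6×1000 + 5×100 + 8×10 + 1 = 6581 (decimal)
Compute |1330 - 6581| = 5251
5251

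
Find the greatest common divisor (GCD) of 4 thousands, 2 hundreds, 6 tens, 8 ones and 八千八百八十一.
Convert 4 thousands, 2 hundreds, 6 tens, 8 ones (place-value notation) → 4×1000 + 2×100 + 6×10 + 8 = 4268 (decimal)
Convert 八千八百八十一 (Chinese numeral) → 8×1000 + 8×100 + 8×10 + 1 = 8881 (decimal)
Compute gcd(4268, 8881) = 1
1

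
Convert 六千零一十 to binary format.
Convert 六千零一十 (Chinese numeral) → 6×1000 + 1×10 = 6010 (decimal)
Convert 6010 (decimal) → 6010 = 4096 + 1024 + 512 + 256 + 64 + 32 + 16 + 8 + 2 → 0b1011101111010 (binary)
0b1011101111010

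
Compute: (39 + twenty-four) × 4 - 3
Convert twenty-four (English words) → 24 (decimal)
Expression in decimal: (39 + 24) × 4 - 3
Parentheses first: 39 + 24 = 63
Multiply: 63 × 4 = 252
Subtract: 252 - 3 = 249
249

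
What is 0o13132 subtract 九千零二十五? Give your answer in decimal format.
Convert 0o13132 (octal) → 1×4096 + 3×512 + 1×64 + 3×8 + 2 = 5722 (decimal)
Convert 九千零二十五 (Chinese numeral) → 9×1000 + 2×10 + 5 = 9025 (decimal)
Compute 5722 - 9025 = -3303
-3303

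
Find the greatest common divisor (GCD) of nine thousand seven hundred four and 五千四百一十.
Convert nine thousand seven hundred four (English words) → 9×1000 + 7×100 + 4 = 9704 (decimal)
Convert 五千四百一十 (Chinese numeral) → 5×1000 + 4×100 + 1×10 = 5410 (decimal)
Compute gcd(9704, 5410) = 2
2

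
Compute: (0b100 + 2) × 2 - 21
Convert 0b100 (binary) → 4 (decimal)
Expression in decimal: (4 + 2) × 2 - 21
Parentheses first: 4 + 2 = 6
Multiply: 6 × 2 = 12
Subtract: 12 - 21 = -9
-9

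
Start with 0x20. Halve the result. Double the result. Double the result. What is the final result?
Convert 0x20 (hexadecimal) → 2×16 = 32 (decimal)
Start: 32
32 ÷ 2 = 16
16 × 2 = 32
32 × 2 = 64
64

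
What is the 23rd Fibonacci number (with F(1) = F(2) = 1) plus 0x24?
The 23rd Fibonacci number (with F(1) = F(2) = 1) = 28657
Convert 0x24 (hexadecimal) → 2×16 + 4 = 36 (decimal)
Compute 28657 + 36 = 28693
28693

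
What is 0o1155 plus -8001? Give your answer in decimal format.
Convert 0o1155 (octal) → 1×512 + 1×64 + 5×8 + 5 = 621 (decimal)
Compute 621 + -8001 = -7380
-7380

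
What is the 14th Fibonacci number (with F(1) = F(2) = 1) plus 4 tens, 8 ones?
The 14th Fibonacci number (with F(1) = F(2) = 1): 1, 1, 2, 3, 5, 8, 13, 21, 34, 55, 89, 144, 233, 377 → 377
Convert 4 tens, 8 ones (place-value notation) → 4×10 + 8 = 48 (decimal)
Compute 377 + 48 = 425
425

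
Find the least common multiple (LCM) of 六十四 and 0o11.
Convert 六十四 (Chinese numeral) → 6×10 + 4 = 64 (decimal)
Convert 0o11 (octal) → 1×8 + 1 = 9 (decimal)
Compute lcm(64, 9) = 576
576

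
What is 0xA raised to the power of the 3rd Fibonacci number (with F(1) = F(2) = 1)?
Convert 0xA (hexadecimal) → 10 (decimal)
Convert the 3rd Fibonacci number (with F(1) = F(2) = 1) (Fibonacci index) → 1, 1, 2 → 2 (decimal)
Compute 10 ^ 2 = 100
100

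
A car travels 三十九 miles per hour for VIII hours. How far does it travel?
Convert 三十九 (Chinese numeral) → 3×10 + 9 = 39 (decimal)
Convert VIII (Roman numeral) → 5 + 1 + 1 + 1 = 8 (decimal)
Compute 39 × 8 = 312
312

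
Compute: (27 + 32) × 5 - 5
Parentheses first: 27 + 32 = 59
Multiply: 59 × 5 = 295
Subtract: 295 - 5 = 290
290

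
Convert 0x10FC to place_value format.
Convert 0x10FC (hexadecimal) → 1×4096 + 15×16 + 12 = 4348 (decimal)
Convert 4348 (decimal) → 4348 = 4×1000 + 3×100 + 4×10 + 8 → 4 thousands, 3 hundreds, 4 tens, 8 ones (place-value notation)
4 thousands, 3 hundreds, 4 tens, 8 ones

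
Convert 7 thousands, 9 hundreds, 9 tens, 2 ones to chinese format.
Convert 7 thousands, 9 hundreds, 9 tens, 2 ones (place-value notation) → 7×1000 + 9×100 + 9×10 + 2 = 7992 (decimal)
Convert 7992 (decimal) → 7992 = 7×1000 + 9×100 + 9×10 + 2 → 七千九百九十二 (Chinese numeral)
七千九百九十二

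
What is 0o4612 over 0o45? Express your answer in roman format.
Convert 0o4612 (octal) → 4×512 + 6×64 + 1×8 + 2 = 2442 (decimal)
Convert 0o45 (octal) → 4×8 + 5 = 37 (decimal)
Compute 2442 ÷ 37 = 66
Convert 66 (decimal) → 66 = 50 + 10 + 5 + 1 → LXVI (Roman numeral)
LXVI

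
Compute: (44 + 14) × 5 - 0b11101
Convert 0b11101 (binary) → 16 + 8 + 4 + 1 = 29 (decimal)
Expression in decimal: (44 + 14) × 5 - 29
Parentheses first: 44 + 14 = 58
Multiply: 58 × 5 = 290
Subtract: 290 - 29 = 261
261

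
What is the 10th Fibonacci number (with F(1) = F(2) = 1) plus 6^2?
The 10th Fibonacci number (with F(1) = F(2) = 1): 1, 1, 2, 3, 5, 8, 13, 21, 34, 55 → 55
Convert 6^2 (power) → 36 (decimal)
Compute 55 + 36 = 91
91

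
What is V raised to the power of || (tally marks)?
Convert V (Roman numeral) → 5 (decimal)
Convert || (tally marks) → 2 (decimal)
Compute 5 ^ 2 = 25
25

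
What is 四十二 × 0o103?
Convert 四十二 (Chinese numeral) → 4×10 + 2 = 42 (decimal)
Convert 0o103 (octal) → 1×64 + 3 = 67 (decimal)
Compute 42 × 67 = 2814
2814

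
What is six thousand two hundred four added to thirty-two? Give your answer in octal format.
Convert six thousand two hundred four (English words) → 6×1000 + 2×100 + 4 = 6204 (decimal)
Convert thirty-two (English words) → 32 (decimal)
Compute 6204 + 32 = 6236
Convert 6236 (decimal) → 6236 = 1×4096 + 4×512 + 1×64 + 3×8 + 4 → 0o14134 (octal)
0o14134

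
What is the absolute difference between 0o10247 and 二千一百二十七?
Convert 0o10247 (octal) → 1×4096 + 2×64 + 4×8 + 7 = 4263 (decimal)
Convert 二千一百二十七 (Chinese numeral) → 2×1000 + 1×100 + 2×10 + 7 = 2127 (decimal)
Compute |4263 - 2127| = 2136
2136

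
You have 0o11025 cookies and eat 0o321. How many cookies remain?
Convert 0o11025 (octal) → 1×4096 + 1×512 + 2×8 + 5 = 4629 (decimal)
Convert 0o321 (octal) → 3×64 + 2×8 + 1 = 209 (decimal)
Compute 4629 - 209 = 4420
4420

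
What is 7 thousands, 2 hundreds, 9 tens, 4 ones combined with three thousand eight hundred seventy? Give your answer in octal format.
Convert 7 thousands, 2 hundreds, 9 tens, 4 ones (place-value notation) → 7×1000 + 2×100 + 9×10 + 4 = 7294 (decimal)
Convert three thousand eight hundred seventy (English words) → 3×1000 + 8×100 + 70 = 3870 (decimal)
Compute 7294 + 3870 = 11164
Convert 11164 (decimal) → 11164 = 2×4096 + 5×512 + 6×64 + 3×8 + 4 → 0o25634 (octal)
0o25634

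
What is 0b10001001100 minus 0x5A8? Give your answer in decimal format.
Convert 0b10001001100 (binary) → 1024 + 64 + 8 + 4 = 1100 (decimal)
Convert 0x5A8 (hexadecimal) → 5×256 + 10×16 + 8 = 1448 (decimal)
Compute 1100 - 1448 = -348
-348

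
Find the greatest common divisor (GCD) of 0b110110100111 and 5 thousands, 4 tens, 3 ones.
Convert 0b110110100111 (binary) → 2048 + 1024 + 256 + 128 + 32 + 4 + 2 + 1 = 3495 (decimal)
Convert 5 thousands, 4 tens, 3 ones (place-value notation) → 5×1000 + 4×10 + 3 = 5043 (decimal)
Compute gcd(3495, 5043) = 3
3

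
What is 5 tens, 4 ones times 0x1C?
Convert 5 tens, 4 ones (place-value notation) → 5×10 + 4 = 54 (decimal)
Convert 0x1C (hexadecimal) → 1×16 + 12 = 28 (decimal)
Compute 54 × 28 = 1512
1512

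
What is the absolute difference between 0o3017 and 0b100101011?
Convert 0o3017 (octal) → 3×512 + 1×8 + 7 = 1551 (decimal)
Convert 0b100101011 (binary) → 256 + 32 + 8 + 2 + 1 = 299 (decimal)
Compute |1551 - 299| = 1252
1252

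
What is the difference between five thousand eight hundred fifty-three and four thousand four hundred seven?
Convert five thousand eight hundred fifty-three (English words) → 5×1000 + 8×100 + 53 = 5853 (decimal)
Convert four thousand four hundred seven (English words) → 4×1000 + 4×100 + 7 = 4407 (decimal)
Difference: |5853 - 4407| = 1446
1446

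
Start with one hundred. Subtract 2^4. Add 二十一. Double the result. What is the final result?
Convert one hundred (English words) → 1×100 = 100 (decimal)
Start: 100
Convert 2^4 (power) → 16 (decimal)
100 - 16 = 84
Convert 二十一 (Chinese numeral) → 2×10 + 1 = 21 (decimal)
84 + 21 = 105
105 × 2 = 210
210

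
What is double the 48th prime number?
The 48th prime number = 223
Compute 223 × 2 = 446
446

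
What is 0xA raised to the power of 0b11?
Convert 0xA (hexadecimal) → 10 (decimal)
Convert 0b11 (binary) → 2 + 1 = 3 (decimal)
Compute 10 ^ 3 = 1000
1000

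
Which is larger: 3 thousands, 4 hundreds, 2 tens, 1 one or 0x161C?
Convert 3 thousands, 4 hundreds, 2 tens, 1 one (place-value notation) → 3×1000 + 4×100 + 2×10 + 1 = 3421 (decimal)
Convert 0x161C (hexadecimal) → 1×4096 + 6×256 + 1×16 + 12 = 5660 (decimal)
Compare 3421 vs 5660: larger = 5660
5660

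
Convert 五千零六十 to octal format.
Convert 五千零六十 (Chinese numeral) → 5×1000 + 6×10 = 5060 (decimal)
Convert 5060 (decimal) → 5060 = 1×4096 + 1×512 + 7×64 + 4 → 0o11704 (octal)
0o11704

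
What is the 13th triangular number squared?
The 13th triangular number = 13×14/2 = 91
Compute 91² = 91 × 91 = 8281
8281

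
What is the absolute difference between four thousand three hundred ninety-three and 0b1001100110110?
Convert four thousand three hundred ninety-three (English words) → 4×1000 + 3×100 + 93 = 4393 (decimal)
Convert 0b1001100110110 (binary) → 4096 + 512 + 256 + 32 + 16 + 4 + 2 = 4918 (decimal)
Compute |4393 - 4918| = 525
525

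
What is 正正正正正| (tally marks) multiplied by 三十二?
Convert 正正正正正| (tally marks) → 5 + 5 + 5 + 5 + 5 + 1 = 26 (decimal)
Convert 三十二 (Chinese numeral) → 3×10 + 2 = 32 (decimal)
Compute 26 × 32 = 832
832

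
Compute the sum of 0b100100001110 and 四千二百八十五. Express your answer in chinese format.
Convert 0b100100001110 (binary) → 2048 + 256 + 8 + 4 + 2 = 2318 (decimal)
Convert 四千二百八十五 (Chinese numeral) → 4×1000 + 2×100 + 8×10 + 5 = 4285 (decimal)
Compute 2318 + 4285 = 6603
Convert 6603 (decimal) → 6603 = 6×1000 + 6×100 + 3 → 六千六百零三 (Chinese numeral)
六千六百零三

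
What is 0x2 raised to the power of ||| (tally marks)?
Convert 0x2 (hexadecimal) → 2 (decimal)
Convert ||| (tally marks) → 3 (decimal)
Compute 2 ^ 3 = 8
8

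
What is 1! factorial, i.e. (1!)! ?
Convert 1! (factorial) → 1 (decimal)
Compute 1! = 1
1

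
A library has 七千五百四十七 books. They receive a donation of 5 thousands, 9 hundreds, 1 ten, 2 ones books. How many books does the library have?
Convert 七千五百四十七 (Chinese numeral) → 7×1000 + 5×100 + 4×10 + 7 = 7547 (decimal)
Convert 5 thousands, 9 hundreds, 1 ten, 2 ones (place-value notation) → 5×1000 + 9×100 + 1×10 + 2 = 5912 (decimal)
Compute 7547 + 5912 = 13459
13459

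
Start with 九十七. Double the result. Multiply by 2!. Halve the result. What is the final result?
Convert 九十七 (Chinese numeral) → 9×10 + 7 = 97 (decimal)
Start: 97
97 × 2 = 194
Convert 2! (factorial) → 2 (decimal)
194 × 2 = 388
388 ÷ 2 = 194
194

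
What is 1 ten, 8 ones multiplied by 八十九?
Convert 1 ten, 8 ones (place-value notation) → 1×10 + 8 = 18 (decimal)
Convert 八十九 (Chinese numeral) → 8×10 + 9 = 89 (decimal)
Compute 18 × 89 = 1602
1602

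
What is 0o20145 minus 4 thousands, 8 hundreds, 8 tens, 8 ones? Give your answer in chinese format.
Convert 0o20145 (octal) → 2×4096 + 1×64 + 4×8 + 5 = 8293 (decimal)
Convert 4 thousands, 8 hundreds, 8 tens, 8 ones (place-value notation) → 4×1000 + 8×100 + 8×10 + 8 = 4888 (decimal)
Compute 8293 - 4888 = 3405
Convert 3405 (decimal) → 3405 = 3×1000 + 4×100 + 5 → 三千四百零五 (Chinese numeral)
三千四百零五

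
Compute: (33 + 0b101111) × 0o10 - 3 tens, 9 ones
Convert 0b101111 (binary) → 32 + 8 + 4 + 2 + 1 = 47 (decimal)
Convert 0o10 (octal) → 1×8 = 8 (decimal)
Convert 3 tens, 9 ones (place-value notation) → 3×10 + 9 = 39 (decimal)
Expression in decimal: (33 + 47) × 8 - 39
Parentheses first: 33 + 47 = 80
Multiply: 80 × 8 = 640
Subtract: 640 - 39 = 601
601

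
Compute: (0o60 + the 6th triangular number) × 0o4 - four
Convert 0o60 (octal) → 6×8 = 48 (decimal)
Convert the 6th triangular number (triangular index) → 6×7/2 = 21 (decimal)
Convert 0o4 (octal) → 4 (decimal)
Convert four (English words) → 4 (decimal)
Expression in decimal: (48 + 21) × 4 - 4
Parentheses first: 48 + 21 = 69
Multiply: 69 × 4 = 276
Subtract: 276 - 4 = 272
272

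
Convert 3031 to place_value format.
Convert 3031 (decimal) → 3031 = 3×1000 + 3×10 + 1 → 3 thousands, 3 tens, 1 one (place-value notation)
3 thousands, 3 tens, 1 one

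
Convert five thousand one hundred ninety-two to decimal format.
Convert five thousand one hundred ninety-two (English words) → 5×1000 + 1×100 + 92 = 5192 (decimal)
5192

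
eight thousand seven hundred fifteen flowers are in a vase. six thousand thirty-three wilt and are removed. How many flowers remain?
Convert eight thousand seven hundred fifteen (English words) → 8×1000 + 7×100 + 15 = 8715 (decimal)
Convert six thousand thirty-three (English words) → 6×1000 + 33 = 6033 (decimal)
Compute 8715 - 6033 = 2682
2682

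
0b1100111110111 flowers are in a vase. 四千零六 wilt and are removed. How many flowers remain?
Convert 0b1100111110111 (binary) → 4096 + 2048 + 256 + 128 + 64 + 32 + 16 + 4 + 2 + 1 = 6647 (decimal)
Convert 四千零六 (Chinese numeral) → 4×1000 + 6 = 4006 (decimal)
Compute 6647 - 4006 = 2641
2641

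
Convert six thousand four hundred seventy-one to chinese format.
Convert six thousand four hundred seventy-one (English words) → 6×1000 + 4×100 + 71 = 6471 (decimal)
Convert 6471 (decimal) → 6471 = 6×1000 + 4×100 + 7×10 + 1 → 六千四百七十一 (Chinese numeral)
六千四百七十一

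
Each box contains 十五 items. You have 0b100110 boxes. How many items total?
Convert 十五 (Chinese numeral) → 1×10 + 5 = 15 (decimal)
Convert 0b100110 (binary) → 32 + 4 + 2 = 38 (decimal)
Compute 15 × 38 = 570
570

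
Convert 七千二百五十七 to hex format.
Convert 七千二百五十七 (Chinese numeral) → 7×1000 + 2×100 + 5×10 + 7 = 7257 (decimal)
Convert 7257 (decimal) → 7257 = 1×4096 + 12×256 + 5×16 + 9 → 0x1C59 (hexadecimal)
0x1C59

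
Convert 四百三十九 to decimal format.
Convert 四百三十九 (Chinese numeral) → 4×100 + 3×10 + 9 = 439 (decimal)
439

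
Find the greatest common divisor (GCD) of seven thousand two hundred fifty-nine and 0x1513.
Convert seven thousand two hundred fifty-nine (English words) → 7×1000 + 2×100 + 59 = 7259 (decimal)
Convert 0x1513 (hexadecimal) → 1×4096 + 5×256 + 1×16 + 3 = 5395 (decimal)
Compute gcd(7259, 5395) = 1
1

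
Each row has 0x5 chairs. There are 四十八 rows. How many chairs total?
Convert 0x5 (hexadecimal) → 5 (decimal)
Convert 四十八 (Chinese numeral) → 4×10 + 8 = 48 (decimal)
Compute 5 × 48 = 240
240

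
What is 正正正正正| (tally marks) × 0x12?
Convert 正正正正正| (tally marks) → 5 + 5 + 5 + 5 + 5 + 1 = 26 (decimal)
Convert 0x12 (hexadecimal) → 1×16 + 2 = 18 (decimal)
Compute 26 × 18 = 468
468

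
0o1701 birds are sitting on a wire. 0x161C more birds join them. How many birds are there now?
Convert 0o1701 (octal) → 1×512 + 7×64 + 1 = 961 (decimal)
Convert 0x161C (hexadecimal) → 1×4096 + 6×256 + 1×16 + 12 = 5660 (decimal)
Compute 961 + 5660 = 6621
6621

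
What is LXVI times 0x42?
Convert LXVI (Roman numeral) → 50 + 10 + 5 + 1 = 66 (decimal)
Convert 0x42 (hexadecimal) → 4×16 + 2 = 66 (decimal)
Compute 66 × 66 = 4356
4356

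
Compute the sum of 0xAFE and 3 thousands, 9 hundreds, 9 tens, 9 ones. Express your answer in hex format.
Convert 0xAFE (hexadecimal) → 10×256 + 15×16 + 14 = 2814 (decimal)
Convert 3 thousands, 9 hundreds, 9 tens, 9 ones (place-value notation) → 3×1000 + 9×100 + 9×10 + 9 = 3999 (decimal)
Compute 2814 + 3999 = 6813
Convert 6813 (decimal) → 6813 = 1×4096 + 10×256 + 9×16 + 13 → 0x1A9D (hexadecimal)
0x1A9D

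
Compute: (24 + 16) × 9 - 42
Parentheses first: 24 + 16 = 40
Multiply: 40 × 9 = 360
Subtract: 360 - 42 = 318
318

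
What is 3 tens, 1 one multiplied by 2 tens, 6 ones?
Convert 3 tens, 1 one (place-value notation) → 3×10 + 1 = 31 (decimal)
Convert 2 tens, 6 ones (place-value notation) → 2×10 + 6 = 26 (decimal)
Compute 31 × 26 = 806
806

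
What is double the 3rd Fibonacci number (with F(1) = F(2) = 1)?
The 3rd Fibonacci number (with F(1) = F(2) = 1): 1, 1, 2 → 2
Compute 2 × 2 = 4
4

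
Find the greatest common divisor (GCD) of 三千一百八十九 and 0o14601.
Convert 三千一百八十九 (Chinese numeral) → 3×1000 + 1×100 + 8×10 + 9 = 3189 (decimal)
Convert 0o14601 (octal) → 1×4096 + 4×512 + 6×64 + 1 = 6529 (decimal)
Compute gcd(3189, 6529) = 1
1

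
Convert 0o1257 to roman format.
Convert 0o1257 (octal) → 1×512 + 2×64 + 5×8 + 7 = 687 (decimal)
Convert 687 (decimal) → 687 = 500 + 100 + 50 + 10 + 10 + 10 + 5 + 1 + 1 → DCLXXXVII (Roman numeral)
DCLXXXVII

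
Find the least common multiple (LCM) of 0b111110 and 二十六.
Convert 0b111110 (binary) → 32 + 16 + 8 + 4 + 2 = 62 (decimal)
Convert 二十六 (Chinese numeral) → 2×10 + 6 = 26 (decimal)
Compute lcm(62, 26) = 806
806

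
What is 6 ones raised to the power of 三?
Convert 6 ones (place-value notation) → 6 (decimal)
Convert 三 (Chinese numeral) → 3 (decimal)
Compute 6 ^ 3 = 216
216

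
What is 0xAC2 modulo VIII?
Convert 0xAC2 (hexadecimal) → 10×256 + 12×16 + 2 = 2754 (decimal)
Convert VIII (Roman numeral) → 5 + 1 + 1 + 1 = 8 (decimal)
Compute 2754 mod 8 = 2
2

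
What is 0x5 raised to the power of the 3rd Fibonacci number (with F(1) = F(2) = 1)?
Convert 0x5 (hexadecimal) → 5 (decimal)
Convert the 3rd Fibonacci number (with F(1) = F(2) = 1) (Fibonacci index) → 1, 1, 2 → 2 (decimal)
Compute 5 ^ 2 = 25
25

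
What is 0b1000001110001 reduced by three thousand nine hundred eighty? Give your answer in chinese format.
Convert 0b1000001110001 (binary) → 4096 + 64 + 32 + 16 + 1 = 4209 (decimal)
Convert three thousand nine hundred eighty (English words) → 3×1000 + 9×100 + 80 = 3980 (decimal)
Compute 4209 - 3980 = 229
Convert 229 (decimal) → 229 = 2×100 + 2×10 + 9 → 二百二十九 (Chinese numeral)
二百二十九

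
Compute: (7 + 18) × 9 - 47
Parentheses first: 7 + 18 = 25
Multiply: 25 × 9 = 225
Subtract: 225 - 47 = 178
178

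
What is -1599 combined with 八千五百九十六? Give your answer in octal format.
Convert 八千五百九十六 (Chinese numeral) → 8×1000 + 5×100 + 9×10 + 6 = 8596 (decimal)
Compute -1599 + 8596 = 6997
Convert 6997 (decimal) → 6997 = 1×4096 + 5×512 + 5×64 + 2×8 + 5 → 0o15525 (octal)
0o15525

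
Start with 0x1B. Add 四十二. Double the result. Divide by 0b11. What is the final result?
Convert 0x1B (hexadecimal) → 1×16 + 11 = 27 (decimal)
Start: 27
Convert 四十二 (Chinese numeral) → 4×10 + 2 = 42 (decimal)
27 + 42 = 69
69 × 2 = 138
Convert 0b11 (binary) → 2 + 1 = 3 (decimal)
138 ÷ 3 = 46
46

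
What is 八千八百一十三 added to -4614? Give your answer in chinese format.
Convert 八千八百一十三 (Chinese numeral) → 8×1000 + 8×100 + 1×10 + 3 = 8813 (decimal)
Compute 8813 + -4614 = 4199
Convert 4199 (decimal) → 4199 = 4×1000 + 1×100 + 9×10 + 9 → 四千一百九十九 (Chinese numeral)
四千一百九十九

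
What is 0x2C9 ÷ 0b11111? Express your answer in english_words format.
Convert 0x2C9 (hexadecimal) → 2×256 + 12×16 + 9 = 713 (decimal)
Convert 0b11111 (binary) → 16 + 8 + 4 + 2 + 1 = 31 (decimal)
Compute 713 ÷ 31 = 23
Convert 23 (decimal) → twenty-three (English words)
twenty-three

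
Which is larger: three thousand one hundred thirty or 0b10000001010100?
Convert three thousand one hundred thirty (English words) → 3×1000 + 1×100 + 30 = 3130 (decimal)
Convert 0b10000001010100 (binary) → 8192 + 64 + 16 + 4 = 8276 (decimal)
Compare 3130 vs 8276: larger = 8276
8276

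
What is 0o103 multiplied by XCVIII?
Convert 0o103 (octal) → 1×64 + 3 = 67 (decimal)
Convert XCVIII (Roman numeral) → 90 + 5 + 1 + 1 + 1 = 98 (decimal)
Compute 67 × 98 = 6566
6566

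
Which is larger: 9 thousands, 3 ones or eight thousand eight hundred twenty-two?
Convert 9 thousands, 3 ones (place-value notation) → 9×1000 + 3 = 9003 (decimal)
Convert eight thousand eight hundred twenty-two (English words) → 8×1000 + 8×100 + 22 = 8822 (decimal)
Compare 9003 vs 8822: larger = 9003
9003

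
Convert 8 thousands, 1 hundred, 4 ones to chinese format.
Convert 8 thousands, 1 hundred, 4 ones (place-value notation) → 8×1000 + 1×100 + 4 = 8104 (decimal)
Convert 8104 (decimal) → 8104 = 8×1000 + 1×100 + 4 → 八千一百零四 (Chinese numeral)
八千一百零四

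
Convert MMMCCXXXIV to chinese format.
Convert MMMCCXXXIV (Roman numeral) → 1000 + 1000 + 1000 + 100 + 100 + 10 + 10 + 10 + 4 = 3234 (decimal)
Convert 3234 (decimal) → 3234 = 3×1000 + 2×100 + 3×10 + 4 → 三千二百三十四 (Chinese numeral)
三千二百三十四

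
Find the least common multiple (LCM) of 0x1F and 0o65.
Convert 0x1F (hexadecimal) → 1×16 + 15 = 31 (decimal)
Convert 0o65 (octal) → 6×8 + 5 = 53 (decimal)
Compute lcm(31, 53) = 1643
1643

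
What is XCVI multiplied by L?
Convert XCVI (Roman numeral) → 90 + 5 + 1 = 96 (decimal)
Convert L (Roman numeral) → 50 (decimal)
Compute 96 × 50 = 4800
4800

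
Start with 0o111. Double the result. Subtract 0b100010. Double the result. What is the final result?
Convert 0o111 (octal) → 1×64 + 1×8 + 1 = 73 (decimal)
Start: 73
73 × 2 = 146
Convert 0b100010 (binary) → 32 + 2 = 34 (decimal)
146 - 34 = 112
112 × 2 = 224
224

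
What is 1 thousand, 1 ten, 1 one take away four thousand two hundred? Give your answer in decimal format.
Convert 1 thousand, 1 ten, 1 one (place-value notation) → 1×1000 + 1×10 + 1 = 1011 (decimal)
Convert four thousand two hundred (English words) → 4×1000 + 2×100 = 4200 (decimal)
Compute 1011 - 4200 = -3189
-3189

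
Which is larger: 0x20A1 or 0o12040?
Convert 0x20A1 (hexadecimal) → 2×4096 + 10×16 + 1 = 8353 (decimal)
Convert 0o12040 (octal) → 1×4096 + 2×512 + 4×8 = 5152 (decimal)
Compare 8353 vs 5152: larger = 8353
8353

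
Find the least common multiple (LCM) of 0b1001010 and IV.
Convert 0b1001010 (binary) → 64 + 8 + 2 = 74 (decimal)
Convert IV (Roman numeral) → 4 (decimal)
Compute lcm(74, 4) = 148
148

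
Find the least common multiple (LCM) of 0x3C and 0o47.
Convert 0x3C (hexadecimal) → 3×16 + 12 = 60 (decimal)
Convert 0o47 (octal) → 4×8 + 7 = 39 (decimal)
Compute lcm(60, 39) = 780
780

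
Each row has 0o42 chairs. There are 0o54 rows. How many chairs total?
Convert 0o42 (octal) → 4×8 + 2 = 34 (decimal)
Convert 0o54 (octal) → 5×8 + 4 = 44 (decimal)
Compute 34 × 44 = 1496
1496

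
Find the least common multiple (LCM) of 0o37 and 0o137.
Convert 0o37 (octal) → 3×8 + 7 = 31 (decimal)
Convert 0o137 (octal) → 1×64 + 3×8 + 7 = 95 (decimal)
Compute lcm(31, 95) = 2945
2945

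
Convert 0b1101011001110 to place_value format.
Convert 0b1101011001110 (binary) → 4096 + 2048 + 512 + 128 + 64 + 8 + 4 + 2 = 6862 (decimal)
Convert 6862 (decimal) → 6862 = 6×1000 + 8×100 + 6×10 + 2 → 6 thousands, 8 hundreds, 6 tens, 2 ones (place-value notation)
6 thousands, 8 hundreds, 6 tens, 2 ones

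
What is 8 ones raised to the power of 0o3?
Convert 8 ones (place-value notation) → 8 (decimal)
Convert 0o3 (octal) → 3 (decimal)
Compute 8 ^ 3 = 512
512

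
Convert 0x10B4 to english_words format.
Convert 0x10B4 (hexadecimal) → 1×4096 + 11×16 + 4 = 4276 (decimal)
Convert 4276 (decimal) → 4276 = 4×1000 + 2×100 + 76 → four thousand two hundred seventy-six (English words)
four thousand two hundred seventy-six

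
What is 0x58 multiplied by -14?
Convert 0x58 (hexadecimal) → 5×16 + 8 = 88 (decimal)
Compute 88 × -14 = -1232
-1232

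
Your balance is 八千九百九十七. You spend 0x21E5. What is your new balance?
Convert 八千九百九十七 (Chinese numeral) → 8×1000 + 9×100 + 9×10 + 7 = 8997 (decimal)
Convert 0x21E5 (hexadecimal) → 2×4096 + 1×256 + 14×16 + 5 = 8677 (decimal)
Compute 8997 - 8677 = 320
320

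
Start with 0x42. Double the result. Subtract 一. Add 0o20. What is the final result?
Convert 0x42 (hexadecimal) → 4×16 + 2 = 66 (decimal)
Start: 66
66 × 2 = 132
Convert 一 (Chinese numeral) → 1 (decimal)
132 - 1 = 131
Convert 0o20 (octal) → 2×8 = 16 (decimal)
131 + 16 = 147
147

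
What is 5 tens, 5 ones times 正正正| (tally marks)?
Convert 5 tens, 5 ones (place-value notation) → 5×10 + 5 = 55 (decimal)
Convert 正正正| (tally marks) → 5 + 5 + 5 + 1 = 16 (decimal)
Compute 55 × 16 = 880
880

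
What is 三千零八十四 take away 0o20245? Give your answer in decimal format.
Convert 三千零八十四 (Chinese numeral) → 3×1000 + 8×10 + 4 = 3084 (decimal)
Convert 0o20245 (octal) → 2×4096 + 2×64 + 4×8 + 5 = 8357 (decimal)
Compute 3084 - 8357 = -5273
-5273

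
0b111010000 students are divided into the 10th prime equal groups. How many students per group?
Convert 0b111010000 (binary) → 256 + 128 + 64 + 16 = 464 (decimal)
Convert the 10th prime (prime index) → 29 (decimal)
Compute 464 ÷ 29 = 16
16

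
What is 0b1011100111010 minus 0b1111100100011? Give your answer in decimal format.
Convert 0b1011100111010 (binary) → 4096 + 1024 + 512 + 256 + 32 + 16 + 8 + 2 = 5946 (decimal)
Convert 0b1111100100011 (binary) → 4096 + 2048 + 1024 + 512 + 256 + 32 + 2 + 1 = 7971 (decimal)
Compute 5946 - 7971 = -2025
-2025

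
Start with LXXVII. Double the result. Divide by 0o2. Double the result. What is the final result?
Convert LXXVII (Roman numeral) → 50 + 10 + 10 + 5 + 1 + 1 = 77 (decimal)
Start: 77
77 × 2 = 154
Convert 0o2 (octal) → 2 (decimal)
154 ÷ 2 = 77
77 × 2 = 154
154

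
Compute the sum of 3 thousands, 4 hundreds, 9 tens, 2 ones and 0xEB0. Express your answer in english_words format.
Convert 3 thousands, 4 hundreds, 9 tens, 2 ones (place-value notation) → 3×1000 + 4×100 + 9×10 + 2 = 3492 (decimal)
Convert 0xEB0 (hexadecimal) → 14×256 + 11×16 = 3760 (decimal)
Compute 3492 + 3760 = 7252
Convert 7252 (decimal) → 7252 = 7×1000 + 2×100 + 52 → seven thousand two hundred fifty-two (English words)
seven thousand two hundred fifty-two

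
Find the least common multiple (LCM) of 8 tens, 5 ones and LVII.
Convert 8 tens, 5 ones (place-value notation) → 8×10 + 5 = 85 (decimal)
Convert LVII (Roman numeral) → 50 + 5 + 1 + 1 = 57 (decimal)
Compute lcm(85, 57) = 4845
4845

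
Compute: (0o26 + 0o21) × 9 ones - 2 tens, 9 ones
Convert 0o26 (octal) → 2×8 + 6 = 22 (decimal)
Convert 0o21 (octal) → 2×8 + 1 = 17 (decimal)
Convert 9 ones (place-value notation) → 9 (decimal)
Convert 2 tens, 9 ones (place-value notation) → 2×10 + 9 = 29 (decimal)
Expression in decimal: (22 + 17) × 9 - 29
Parentheses first: 22 + 17 = 39
Multiply: 39 × 9 = 351
Subtract: 351 - 29 = 322
322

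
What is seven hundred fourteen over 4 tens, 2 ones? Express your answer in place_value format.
Convert seven hundred fourteen (English words) → 7×100 + 14 = 714 (decimal)
Convert 4 tens, 2 ones (place-value notation) → 4×10 + 2 = 42 (decimal)
Compute 714 ÷ 42 = 17
Convert 17 (decimal) → 17 = 1×10 + 7 → 1 ten, 7 ones (place-value notation)
1 ten, 7 ones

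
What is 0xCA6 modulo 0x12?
Convert 0xCA6 (hexadecimal) → 12×256 + 10×16 + 6 = 3238 (decimal)
Convert 0x12 (hexadecimal) → 1×16 + 2 = 18 (decimal)
Compute 3238 mod 18 = 16
16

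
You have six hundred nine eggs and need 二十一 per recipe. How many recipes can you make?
Convert six hundred nine (English words) → 6×100 + 9 = 609 (decimal)
Convert 二十一 (Chinese numeral) → 2×10 + 1 = 21 (decimal)
Compute 609 ÷ 21 = 29
29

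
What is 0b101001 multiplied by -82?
Convert 0b101001 (binary) → 32 + 8 + 1 = 41 (decimal)
Compute 41 × -82 = -3362
-3362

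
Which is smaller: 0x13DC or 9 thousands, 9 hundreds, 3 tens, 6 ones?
Convert 0x13DC (hexadecimal) → 1×4096 + 3×256 + 13×16 + 12 = 5084 (decimal)
Convert 9 thousands, 9 hundreds, 3 tens, 6 ones (place-value notation) → 9×1000 + 9×100 + 3×10 + 6 = 9936 (decimal)
Compare 5084 vs 9936: smaller = 5084
5084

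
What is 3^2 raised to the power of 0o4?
Convert 3^2 (power) → 9 (decimal)
Convert 0o4 (octal) → 4 (decimal)
Compute 9 ^ 4 = 6561
6561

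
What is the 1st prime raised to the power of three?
Convert the 1st prime (prime index) → 2 (decimal)
Convert three (English words) → 3 (decimal)
Compute 2 ^ 3 = 8
8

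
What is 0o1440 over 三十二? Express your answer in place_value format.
Convert 0o1440 (octal) → 1×512 + 4×64 + 4×8 = 800 (decimal)
Convert 三十二 (Chinese numeral) → 3×10 + 2 = 32 (decimal)
Compute 800 ÷ 32 = 25
Convert 25 (decimal) → 25 = 2×10 + 5 → 2 tens, 5 ones (place-value notation)
2 tens, 5 ones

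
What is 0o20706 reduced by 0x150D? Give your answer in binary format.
Convert 0o20706 (octal) → 2×4096 + 7×64 + 6 = 8646 (decimal)
Convert 0x150D (hexadecimal) → 1×4096 + 5×256 + 13 = 5389 (decimal)
Compute 8646 - 5389 = 3257
Convert 3257 (decimal) → 3257 = 2048 + 1024 + 128 + 32 + 16 + 8 + 1 → 0b110010111001 (binary)
0b110010111001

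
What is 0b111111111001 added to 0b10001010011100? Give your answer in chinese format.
Convert 0b111111111001 (binary) → 2048 + 1024 + 512 + 256 + 128 + 64 + 32 + 16 + 8 + 1 = 4089 (decimal)
Convert 0b10001010011100 (binary) → 8192 + 512 + 128 + 16 + 8 + 4 = 8860 (decimal)
Compute 4089 + 8860 = 12949
Convert 12949 (decimal) → 12949 = 1×10000 + 2×1000 + 9×100 + 4×10 + 9 → 一万二千九百四十九 (Chinese numeral)
一万二千九百四十九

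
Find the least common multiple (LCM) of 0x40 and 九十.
Convert 0x40 (hexadecimal) → 4×16 = 64 (decimal)
Convert 九十 (Chinese numeral) → 9×10 = 90 (decimal)
Compute lcm(64, 90) = 2880
2880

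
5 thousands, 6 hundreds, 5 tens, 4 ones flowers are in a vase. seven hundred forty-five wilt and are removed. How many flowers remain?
Convert 5 thousands, 6 hundreds, 5 tens, 4 ones (place-value notation) → 5×1000 + 6×100 + 5×10 + 4 = 5654 (decimal)
Convert seven hundred forty-five (English words) → 7×100 + 45 = 745 (decimal)
Compute 5654 - 745 = 4909
4909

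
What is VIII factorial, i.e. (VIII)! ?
Convert VIII (Roman numeral) → 5 + 1 + 1 + 1 = 8 (decimal)
Compute 8! = 40320
40320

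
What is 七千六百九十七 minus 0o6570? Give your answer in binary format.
Convert 七千六百九十七 (Chinese numeral) → 7×1000 + 6×100 + 9×10 + 7 = 7697 (decimal)
Convert 0o6570 (octal) → 6×512 + 5×64 + 7×8 = 3448 (decimal)
Compute 7697 - 3448 = 4249
Convert 4249 (decimal) → 4249 = 4096 + 128 + 16 + 8 + 1 → 0b1000010011001 (binary)
0b1000010011001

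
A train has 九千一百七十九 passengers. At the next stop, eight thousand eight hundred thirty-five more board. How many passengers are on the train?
Convert 九千一百七十九 (Chinese numeral) → 9×1000 + 1×100 + 7×10 + 9 = 9179 (decimal)
Convert eight thousand eight hundred thirty-five (English words) → 8×1000 + 8×100 + 35 = 8835 (decimal)
Compute 9179 + 8835 = 18014
18014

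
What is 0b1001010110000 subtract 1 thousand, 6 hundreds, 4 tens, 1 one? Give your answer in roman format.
Convert 0b1001010110000 (binary) → 4096 + 512 + 128 + 32 + 16 = 4784 (decimal)
Convert 1 thousand, 6 hundreds, 4 tens, 1 one (place-value notation) → 1×1000 + 6×100 + 4×10 + 1 = 1641 (decimal)
Compute 4784 - 1641 = 3143
Convert 3143 (decimal) → 3143 = 1000 + 1000 + 1000 + 100 + 40 + 1 + 1 + 1 → MMMCXLIII (Roman numeral)
MMMCXLIII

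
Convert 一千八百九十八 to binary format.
Convert 一千八百九十八 (Chinese numeral) → 1×1000 + 8×100 + 9×10 + 8 = 1898 (decimal)
Convert 1898 (decimal) → 1898 = 1024 + 512 + 256 + 64 + 32 + 8 + 2 → 0b11101101010 (binary)
0b11101101010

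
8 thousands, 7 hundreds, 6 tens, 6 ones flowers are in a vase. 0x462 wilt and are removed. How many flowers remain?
Convert 8 thousands, 7 hundreds, 6 tens, 6 ones (place-value notation) → 8×1000 + 7×100 + 6×10 + 6 = 8766 (decimal)
Convert 0x462 (hexadecimal) → 4×256 + 6×16 + 2 = 1122 (decimal)
Compute 8766 - 1122 = 7644
7644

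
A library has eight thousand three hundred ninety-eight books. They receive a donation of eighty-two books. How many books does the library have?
Convert eight thousand three hundred ninety-eight (English words) → 8×1000 + 3×100 + 98 = 8398 (decimal)
Convert eighty-two (English words) → 82 (decimal)
Compute 8398 + 82 = 8480
8480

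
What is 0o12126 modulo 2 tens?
Convert 0o12126 (octal) → 1×4096 + 2×512 + 1×64 + 2×8 + 6 = 5206 (decimal)
Convert 2 tens (place-value notation) → 2×10 = 20 (decimal)
Compute 5206 mod 20 = 6
6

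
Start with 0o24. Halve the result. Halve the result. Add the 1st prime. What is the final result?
Convert 0o24 (octal) → 2×8 + 4 = 20 (decimal)
Start: 20
20 ÷ 2 = 10
10 ÷ 2 = 5
Convert the 1st prime (prime index) → 2 (decimal)
5 + 2 = 7
7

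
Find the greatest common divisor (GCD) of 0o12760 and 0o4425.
Convert 0o12760 (octal) → 1×4096 + 2×512 + 7×64 + 6×8 = 5616 (decimal)
Convert 0o4425 (octal) → 4×512 + 4×64 + 2×8 + 5 = 2325 (decimal)
Compute gcd(5616, 2325) = 3
3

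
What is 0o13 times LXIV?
Convert 0o13 (octal) → 1×8 + 3 = 11 (decimal)
Convert LXIV (Roman numeral) → 50 + 10 + 4 = 64 (decimal)
Compute 11 × 64 = 704
704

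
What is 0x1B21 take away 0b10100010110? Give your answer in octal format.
Convert 0x1B21 (hexadecimal) → 1×4096 + 11×256 + 2×16 + 1 = 6945 (decimal)
Convert 0b10100010110 (binary) → 1024 + 256 + 16 + 4 + 2 = 1302 (decimal)
Compute 6945 - 1302 = 5643
Convert 5643 (decimal) → 5643 = 1×4096 + 3×512 + 1×8 + 3 → 0o13013 (octal)
0o13013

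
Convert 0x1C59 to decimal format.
Convert 0x1C59 (hexadecimal) → 1×4096 + 12×256 + 5×16 + 9 = 7257 (decimal)
7257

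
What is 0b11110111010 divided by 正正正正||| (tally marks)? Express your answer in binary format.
Convert 0b11110111010 (binary) → 1024 + 512 + 256 + 128 + 32 + 16 + 8 + 2 = 1978 (decimal)
Convert 正正正正||| (tally marks) → 5 + 5 + 5 + 5 + 3 = 23 (decimal)
Compute 1978 ÷ 23 = 86
Convert 86 (decimal) → 86 = 64 + 16 + 4 + 2 → 0b1010110 (binary)
0b1010110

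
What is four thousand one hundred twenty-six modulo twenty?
Convert four thousand one hundred twenty-six (English words) → 4×1000 + 1×100 + 26 = 4126 (decimal)
Convert twenty (English words) → 20 (decimal)
Compute 4126 mod 20 = 6
6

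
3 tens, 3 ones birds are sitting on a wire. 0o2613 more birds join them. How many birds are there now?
Convert 3 tens, 3 ones (place-value notation) → 3×10 + 3 = 33 (decimal)
Convert 0o2613 (octal) → 2×512 + 6×64 + 1×8 + 3 = 1419 (decimal)
Compute 33 + 1419 = 1452
1452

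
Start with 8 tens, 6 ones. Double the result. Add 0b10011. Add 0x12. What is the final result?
Convert 8 tens, 6 ones (place-value notation) → 8×10 + 6 = 86 (decimal)
Start: 86
86 × 2 = 172
Convert 0b10011 (binary) → 16 + 2 + 1 = 19 (decimal)
172 + 19 = 191
Convert 0x12 (hexadecimal) → 1×16 + 2 = 18 (decimal)
191 + 18 = 209
209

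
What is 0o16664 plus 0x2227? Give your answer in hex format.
Convert 0o16664 (octal) → 1×4096 + 6×512 + 6×64 + 6×8 + 4 = 7604 (decimal)
Convert 0x2227 (hexadecimal) → 2×4096 + 2×256 + 2×16 + 7 = 8743 (decimal)
Compute 7604 + 8743 = 16347
Convert 16347 (decimal) → 16347 = 3×4096 + 15×256 + 13×16 + 11 → 0x3FDB (hexadecimal)
0x3FDB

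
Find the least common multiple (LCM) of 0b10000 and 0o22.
Convert 0b10000 (binary) → 16 (decimal)
Convert 0o22 (octal) → 2×8 + 2 = 18 (decimal)
Compute lcm(16, 18) = 144
144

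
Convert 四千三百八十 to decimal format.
Convert 四千三百八十 (Chinese numeral) → 4×1000 + 3×100 + 8×10 = 4380 (decimal)
4380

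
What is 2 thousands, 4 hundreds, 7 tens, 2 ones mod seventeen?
Convert 2 thousands, 4 hundreds, 7 tens, 2 ones (place-value notation) → 2×1000 + 4×100 + 7×10 + 2 = 2472 (decimal)
Convert seventeen (English words) → 17 (decimal)
Compute 2472 mod 17 = 7
7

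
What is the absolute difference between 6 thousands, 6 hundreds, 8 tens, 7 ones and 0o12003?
Convert 6 thousands, 6 hundreds, 8 tens, 7 ones (place-value notation) → 6×1000 + 6×100 + 8×10 + 7 = 6687 (decimal)
Convert 0o12003 (octal) → 1×4096 + 2×512 + 3 = 5123 (decimal)
Compute |6687 - 5123| = 1564
1564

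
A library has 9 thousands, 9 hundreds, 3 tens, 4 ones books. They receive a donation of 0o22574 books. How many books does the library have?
Convert 9 thousands, 9 hundreds, 3 tens, 4 ones (place-value notation) → 9×1000 + 9×100 + 3×10 + 4 = 9934 (decimal)
Convert 0o22574 (octal) → 2×4096 + 2×512 + 5×64 + 7×8 + 4 = 9596 (decimal)
Compute 9934 + 9596 = 19530
19530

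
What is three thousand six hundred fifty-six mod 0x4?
Convert three thousand six hundred fifty-six (English words) → 3×1000 + 6×100 + 56 = 3656 (decimal)
Convert 0x4 (hexadecimal) → 4 (decimal)
Compute 3656 mod 4 = 0
0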